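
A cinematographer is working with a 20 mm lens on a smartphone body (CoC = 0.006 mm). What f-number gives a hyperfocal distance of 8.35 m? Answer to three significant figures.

f/8

Rearrange H = f²/(N·c) + f for N: N = f² / ((H − f)·c).
N = 20² / ((8350 − 20) × 0.006) = 400 / 49.98 ≈ 8.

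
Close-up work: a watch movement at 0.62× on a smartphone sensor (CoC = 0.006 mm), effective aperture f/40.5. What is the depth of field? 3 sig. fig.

At magnification m, DoF ≈ 2·N_eff·c/m² = 2 × 40.5 × 0.006 / 0.62² = 0.486 / 0.3844 ≈ 1.26 mm.

1.26 mm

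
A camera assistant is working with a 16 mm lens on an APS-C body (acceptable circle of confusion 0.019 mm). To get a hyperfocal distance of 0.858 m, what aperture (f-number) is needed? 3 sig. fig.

f/16

Rearrange H = f²/(N·c) + f for N: N = f² / ((H − f)·c).
N = 16² / ((858 − 16) × 0.019) = 256 / 16.00 ≈ 16.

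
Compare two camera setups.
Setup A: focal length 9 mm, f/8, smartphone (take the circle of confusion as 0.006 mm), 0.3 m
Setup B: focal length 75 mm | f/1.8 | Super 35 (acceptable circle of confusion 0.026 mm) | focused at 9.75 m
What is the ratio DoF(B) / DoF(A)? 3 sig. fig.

14.8

Setup A: H = 9²/(8×0.006) + 9 ≈ 1696.5 mm; DoF = Df − Dn = 362.51 − 255.88 ≈ 106.63 mm.
Setup B: H = 75²/(1.8×0.026) + 75 ≈ 120267.3 mm; DoF = Df − Dn = 10603.5 − 9023.6 ≈ 1579.9 mm.
Ratio = 1579.9 / 106.63 ≈ 14.8.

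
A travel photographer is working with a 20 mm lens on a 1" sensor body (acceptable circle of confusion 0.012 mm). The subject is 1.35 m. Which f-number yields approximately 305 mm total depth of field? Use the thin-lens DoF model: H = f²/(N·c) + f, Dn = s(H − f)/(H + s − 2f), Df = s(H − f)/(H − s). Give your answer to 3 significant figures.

f/2.80

Write h = H − f = f²/(N·c). The thin-lens limits are Dn = s·h/(h + (s−f)) and Df = s·h/(h − (s−f)), so DoF = Df − Dn = 2·s·(s−f)·h / (h² − (s−f)²).
That is a quadratic in h: DoF·h² − 2·s·(s−f)·h − DoF·(s−f)² = 0 ⇒ h = (s−f)·(s + √(s² + DoF²)) / DoF = 1330 × (1350 + √(1350² + 305²)) / 305 = 1330 × (1350 + 1384.02) / 305 ≈ 11922 mm.
Then N = f²/(c·h) = 20² / (0.012 × 11922) = 400 / 143.07 ≈ 2.80.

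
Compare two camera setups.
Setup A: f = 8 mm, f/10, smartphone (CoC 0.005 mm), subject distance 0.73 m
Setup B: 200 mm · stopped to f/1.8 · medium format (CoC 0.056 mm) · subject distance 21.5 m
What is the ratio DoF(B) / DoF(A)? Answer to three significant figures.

1.92

Setup A: H = 8²/(10×0.005) + 8 ≈ 1288.0 mm; DoF = Df − Dn = 1674.6 − 466.7 ≈ 1207.9 mm.
Setup B: H = 200²/(1.8×0.056) + 200 ≈ 397025.4 mm; DoF = Df − Dn = 22719.5 − 20404.8 ≈ 2314.7 mm.
Ratio = 2314.7 / 1207.9 ≈ 1.92.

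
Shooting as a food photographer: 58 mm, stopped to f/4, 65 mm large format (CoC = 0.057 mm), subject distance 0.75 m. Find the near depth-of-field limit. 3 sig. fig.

0.716 m

Hyperfocal distance H = f²/(N·c) + f = 58²/(4 × 0.057) + 58 = 3364/0.228 + 58 ≈ 14812.4 mm ≈ 14.81 m.
Near limit Dn = s·(H − f)/(H + s − 2f) = 750 × (14812.4 − 58) / (14812.4 + 750 − 2 × 58) = 750 × 14754.4 / 15446.4 ≈ 716.40 mm ≈ 0.716 m.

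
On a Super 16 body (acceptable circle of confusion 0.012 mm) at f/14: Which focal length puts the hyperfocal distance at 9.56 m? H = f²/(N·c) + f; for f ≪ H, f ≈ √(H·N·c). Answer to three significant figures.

From H = f²/(N·c) + f, with f ≪ H: f ≈ √(H·N·c) = √(9560 × 14 × 0.012) = √1606.1 ≈ 40.08 mm.
Exact: f² + N·c·f − N·c·H = 0 ⇒ f = (−N·c + √((N·c)² + 4·N·c·H))/2 = (−0.168 + √6424.3)/2 ≈ 39.992 mm ≈ 40.0 mm.

40.0 mm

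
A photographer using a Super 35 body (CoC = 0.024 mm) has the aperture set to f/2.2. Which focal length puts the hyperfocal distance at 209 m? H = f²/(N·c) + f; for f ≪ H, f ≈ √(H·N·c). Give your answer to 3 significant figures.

105 mm

From H = f²/(N·c) + f, with f ≪ H: f ≈ √(H·N·c) = √(209000 × 2.2 × 0.024) = √11035 ≈ 105.0 mm.
The +f correction barely moves this — solving exactly, f² + N·c·f − N·c·H = 0 ⇒ f = (−N·c + √((N·c)² + 4·N·c·H))/2 = (−0.0528 + √44141)/2 ≈ 105.02 mm, so f ≈ 105 mm.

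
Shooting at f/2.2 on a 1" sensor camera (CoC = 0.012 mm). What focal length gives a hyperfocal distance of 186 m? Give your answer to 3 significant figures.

70.1 mm

From H = f²/(N·c) + f, with f ≪ H: f ≈ √(H·N·c) = √(186000 × 2.2 × 0.012) = √4910.4 ≈ 70.07 mm.
The +f correction barely moves this — solving exactly, f² + N·c·f − N·c·H = 0 ⇒ f = (−N·c + √((N·c)² + 4·N·c·H))/2 = (−0.0264 + √19642)/2 ≈ 70.061 mm, so f ≈ 70.1 mm.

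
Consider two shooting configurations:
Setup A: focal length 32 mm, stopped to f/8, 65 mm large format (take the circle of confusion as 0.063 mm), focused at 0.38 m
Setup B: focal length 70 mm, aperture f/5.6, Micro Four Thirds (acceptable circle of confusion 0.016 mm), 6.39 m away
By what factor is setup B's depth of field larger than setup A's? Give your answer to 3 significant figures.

11.2

Setup A: H = 32²/(8×0.063) + 32 ≈ 2063.7 mm; DoF = Df − Dn = 458.54 − 324.43 ≈ 134.11 mm.
Setup B: H = 70²/(5.6×0.016) + 70 ≈ 54757.5 mm; DoF = Df − Dn = 7225.0 − 5728.0 ≈ 1497.0 mm.
Ratio = 1497.0 / 134.11 ≈ 11.2.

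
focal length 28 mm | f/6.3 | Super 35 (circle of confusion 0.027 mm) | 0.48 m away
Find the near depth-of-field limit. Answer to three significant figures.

Hyperfocal distance H = f²/(N·c) + f = 28²/(6.3 × 0.027) + 28 = 784/0.1701 + 28 ≈ 4637.1 mm ≈ 4.637 m.
Near limit Dn = s·(H − f)/(H + s − 2f) = 480 × (4637.1 − 28) / (4637.1 + 480 − 2 × 28) = 480 × 4609.1 / 5061.1 ≈ 437.13 mm.

437 mm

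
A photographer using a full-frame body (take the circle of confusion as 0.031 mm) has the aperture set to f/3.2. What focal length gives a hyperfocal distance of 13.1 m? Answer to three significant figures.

36.0 mm

From H = f²/(N·c) + f, with f ≪ H: f ≈ √(H·N·c) = √(13100 × 3.2 × 0.031) = √1299.5 ≈ 36.05 mm.
Exact: f² + N·c·f − N·c·H = 0 ⇒ f = (−N·c + √((N·c)² + 4·N·c·H))/2 = (−0.0992 + √5198.1)/2 ≈ 35.999 mm ≈ 36.0 mm.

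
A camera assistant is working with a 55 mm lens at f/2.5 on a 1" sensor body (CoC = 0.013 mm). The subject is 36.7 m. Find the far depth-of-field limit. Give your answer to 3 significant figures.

Hyperfocal distance H = f²/(N·c) + f = 55²/(2.5 × 0.013) + 55 = 3025/0.0325 + 55 ≈ 93131.9 mm ≈ 93.13 m.
Far limit Df = s·(H − f)/(H − s) = 36700 × (93131.9 − 55) / (93131.9 − 36700) = 36700 × 93076.9 / 56431.9 ≈ 60532 mm ≈ 60.5 m.

60.5 m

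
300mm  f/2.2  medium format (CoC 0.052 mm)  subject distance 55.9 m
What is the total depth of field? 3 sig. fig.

Hyperfocal distance H = f²/(N·c) + f = 300²/(2.2 × 0.052) + 300 = 90000/0.1144 + 300 ≈ 787013.3 mm ≈ 787.0 m.
Near limit Dn = s·(H − f)/(H + s − 2f) = 55900 × (787013.3 − 300) / (787013.3 + 55900 − 2 × 300) = 55900 × 786713.3 / 842313.3 ≈ 52210.1 mm.
Far limit Df = s·(H − f)/(H − s) = 55900 × (787013.3 − 300) / (787013.3 − 55900) = 55900 × 786713.3 / 731113.3 ≈ 60151.1 mm.
Depth of field = Df − Dn = 60151.1 − 52210.1 ≈ 7941.0 mm ≈ 7.94 m.

7.94 m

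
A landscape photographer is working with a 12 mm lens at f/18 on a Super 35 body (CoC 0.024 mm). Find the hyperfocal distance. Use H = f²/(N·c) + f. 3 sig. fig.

345 mm

Hyperfocal distance H = f²/(N·c) + f = 12²/(18 × 0.024) + 12 = 144/0.432 + 12 ≈ 345.3 mm ≈ 0.345 m.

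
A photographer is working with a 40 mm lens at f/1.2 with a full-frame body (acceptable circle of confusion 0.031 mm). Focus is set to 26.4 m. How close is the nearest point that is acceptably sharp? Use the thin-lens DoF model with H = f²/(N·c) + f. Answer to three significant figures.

16.4 m

Hyperfocal distance H = f²/(N·c) + f = 40²/(1.2 × 0.031) + 40 = 1600/0.0372 + 40 ≈ 43050.8 mm ≈ 43.05 m.
Near limit Dn = s·(H − f)/(H + s − 2f) = 26400 × (43050.8 − 40) / (43050.8 + 26400 − 2 × 40) = 26400 × 43010.8 / 69370.8 ≈ 16368 mm ≈ 16.4 m.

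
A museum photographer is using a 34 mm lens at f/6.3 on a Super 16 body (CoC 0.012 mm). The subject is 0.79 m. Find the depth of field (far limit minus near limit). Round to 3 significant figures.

Hyperfocal distance H = f²/(N·c) + f = 34²/(6.3 × 0.012) + 34 = 1156/0.0756 + 34 ≈ 15325.0 mm ≈ 15.33 m.
Near limit Dn = s·(H − f)/(H + s − 2f) = 790 × (15325.0 − 34) / (15325.0 + 790 − 2 × 34) = 790 × 15291.0 / 16047.0 ≈ 752.782 mm.
Far limit Df = s·(H − f)/(H − s) = 790 × (15325.0 − 34) / (15325.0 − 790) = 790 × 15291.0 / 14535.0 ≈ 831.090 mm.
Depth of field = Df − Dn = 831.090 − 752.782 ≈ 78.308 mm.

78.3 mm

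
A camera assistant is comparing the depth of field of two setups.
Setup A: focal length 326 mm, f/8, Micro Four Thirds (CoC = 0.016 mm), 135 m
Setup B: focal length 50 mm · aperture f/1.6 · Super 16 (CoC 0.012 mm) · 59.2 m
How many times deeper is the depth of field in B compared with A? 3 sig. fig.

1.51

Setup A: H = 326²/(8×0.016) + 326 ≈ 830607.2 mm; DoF = Df − Dn = 161137 − 116159 ≈ 44978 mm.
Setup B: H = 50²/(1.6×0.012) + 50 ≈ 130258.3 mm; DoF = Df − Dn = 108479 − 40708 ≈ 67771 mm.
Ratio = 67771 / 44978 ≈ 1.51.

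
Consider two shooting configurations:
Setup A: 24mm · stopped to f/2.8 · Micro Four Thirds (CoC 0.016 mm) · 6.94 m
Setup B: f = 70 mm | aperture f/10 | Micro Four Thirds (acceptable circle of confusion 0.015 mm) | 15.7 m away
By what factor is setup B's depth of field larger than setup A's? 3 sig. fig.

1.85

Setup A: H = 24²/(2.8×0.016) + 24 ≈ 12881.1 mm; DoF = Df − Dn = 15019 − 4513 ≈ 10506 mm.
Setup B: H = 70²/(10×0.015) + 70 ≈ 32736.7 mm; DoF = Df − Dn = 30104 − 10619 ≈ 19485 mm.
Ratio = 19485 / 10506 ≈ 1.85.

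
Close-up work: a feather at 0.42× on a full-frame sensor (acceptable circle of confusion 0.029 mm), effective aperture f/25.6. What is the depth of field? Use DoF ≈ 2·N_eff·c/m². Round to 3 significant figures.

8.42 mm

At magnification m, DoF ≈ 2·N_eff·c/m² = 2 × 25.6 × 0.029 / 0.42² = 1.485 / 0.1764 ≈ 8.42 mm.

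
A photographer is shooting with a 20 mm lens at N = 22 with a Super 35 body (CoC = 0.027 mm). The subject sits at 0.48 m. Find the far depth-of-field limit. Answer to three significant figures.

1.51 m

Hyperfocal distance H = f²/(N·c) + f = 20²/(22 × 0.027) + 20 = 400/0.594 + 20 ≈ 693.4 mm ≈ 0.693 m.
Far limit Df = s·(H − f)/(H − s) = 480 × (693.4 − 20) / (693.4 − 480) = 480 × 673.4 / 213.4 ≈ 1514.7 mm ≈ 1.51 m.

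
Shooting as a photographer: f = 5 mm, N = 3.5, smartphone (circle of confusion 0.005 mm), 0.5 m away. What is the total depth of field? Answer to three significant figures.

394 mm

Hyperfocal distance H = f²/(N·c) + f = 5²/(3.5 × 0.005) + 5 = 25/0.0175 + 5 ≈ 1433.6 mm ≈ 1.434 m.
Near limit Dn = s·(H − f)/(H + s − 2f) = 500 × (1433.6 − 5) / (1433.6 + 500 − 2 × 5) = 500 × 1428.6 / 1923.6 ≈ 371.33 mm.
Far limit Df = s·(H − f)/(H − s) = 500 × (1433.6 − 5) / (1433.6 − 500) = 500 × 1428.6 / 933.6 ≈ 765.11 mm.
Depth of field = Df − Dn = 765.11 − 371.33 ≈ 393.78 mm.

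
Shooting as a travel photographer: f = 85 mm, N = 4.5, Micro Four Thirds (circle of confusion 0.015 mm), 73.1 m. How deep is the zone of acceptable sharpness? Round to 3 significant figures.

Hyperfocal distance H = f²/(N·c) + f = 85²/(4.5 × 0.015) + 85 = 7225/0.0675 + 85 ≈ 107122.0 mm ≈ 107.1 m.
Near limit Dn = s·(H − f)/(H + s − 2f) = 73100 × (107122.0 − 85) / (107122.0 + 73100 − 2 × 85) = 73100 × 107037.0 / 180052.0 ≈ 43456 mm.
Far limit Df = s·(H − f)/(H − s) = 73100 × (107122.0 − 85) / (107122.0 − 73100) = 73100 × 107037.0 / 34022.0 ≈ 229981 mm.
Depth of field = Df − Dn = 229981 − 43456 ≈ 186525 mm ≈ 187 m.

187 m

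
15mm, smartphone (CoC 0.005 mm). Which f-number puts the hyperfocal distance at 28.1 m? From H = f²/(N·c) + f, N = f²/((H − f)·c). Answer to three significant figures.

f/1.60

Rearrange H = f²/(N·c) + f for N: N = f² / ((H − f)·c).
N = 15² / ((28100 − 15) × 0.005) = 225 / 140.4 ≈ 1.60.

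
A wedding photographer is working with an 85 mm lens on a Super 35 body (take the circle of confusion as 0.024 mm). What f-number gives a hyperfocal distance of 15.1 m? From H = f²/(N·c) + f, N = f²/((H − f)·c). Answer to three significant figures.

Rearrange H = f²/(N·c) + f for N: N = f² / ((H − f)·c).
N = 85² / ((15100 − 85) × 0.024) = 7225 / 360.4 ≈ 20.

f/20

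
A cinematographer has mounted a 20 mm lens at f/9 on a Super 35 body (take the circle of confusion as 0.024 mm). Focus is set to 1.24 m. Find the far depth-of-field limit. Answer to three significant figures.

Hyperfocal distance H = f²/(N·c) + f = 20²/(9 × 0.024) + 20 = 400/0.216 + 20 ≈ 1871.9 mm ≈ 1.872 m.
Far limit Df = s·(H − f)/(H − s) = 1240 × (1871.9 − 20) / (1871.9 − 1240) = 1240 × 1851.9 / 631.9 ≈ 3634.2 mm ≈ 3.63 m.

3.63 m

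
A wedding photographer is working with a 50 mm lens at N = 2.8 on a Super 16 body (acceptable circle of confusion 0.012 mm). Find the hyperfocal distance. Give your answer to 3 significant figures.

74.5 m

Hyperfocal distance H = f²/(N·c) + f = 50²/(2.8 × 0.012) + 50 = 2500/0.0336 + 50 ≈ 74454.8 mm ≈ 74.5 m.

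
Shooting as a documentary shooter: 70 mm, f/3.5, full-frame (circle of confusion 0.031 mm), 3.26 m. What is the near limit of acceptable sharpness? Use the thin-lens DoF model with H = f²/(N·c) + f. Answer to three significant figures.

3.04 m

Hyperfocal distance H = f²/(N·c) + f = 70²/(3.5 × 0.031) + 70 = 4900/0.1085 + 70 ≈ 45231.3 mm ≈ 45.23 m.
Near limit Dn = s·(H − f)/(H + s − 2f) = 3260 × (45231.3 − 70) / (45231.3 + 3260 − 2 × 70) = 3260 × 45161.3 / 48351.3 ≈ 3044.9 mm ≈ 3.04 m.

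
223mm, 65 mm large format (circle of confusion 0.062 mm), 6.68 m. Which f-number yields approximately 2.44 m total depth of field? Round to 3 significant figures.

Write h = H − f = f²/(N·c). The thin-lens limits are Dn = s·h/(h + (s−f)) and Df = s·h/(h − (s−f)), so DoF = Df − Dn = 2·s·(s−f)·h / (h² − (s−f)²).
That is a quadratic in h: DoF·h² − 2·s·(s−f)·h − DoF·(s−f)² = 0 ⇒ h = (s−f)·(s + √(s² + DoF²)) / DoF = 6457 × (6680 + √(6680² + 2440²)) / 2440 = 6457 × (6680 + 7111.68) / 2440 ≈ 36497 mm.
Then N = f²/(c·h) = 223² / (0.062 × 36497) = 49729 / 2262.8 ≈ 22.

f/22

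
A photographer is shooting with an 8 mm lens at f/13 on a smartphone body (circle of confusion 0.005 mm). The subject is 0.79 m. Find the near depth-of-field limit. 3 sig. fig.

440 mm

Hyperfocal distance H = f²/(N·c) + f = 8²/(13 × 0.005) + 8 = 64/0.065 + 8 ≈ 992.6 mm ≈ 0.993 m.
Near limit Dn = s·(H − f)/(H + s − 2f) = 790 × (992.6 − 8) / (992.6 + 790 − 2 × 8) = 790 × 984.6 / 1766.6 ≈ 440.30 mm.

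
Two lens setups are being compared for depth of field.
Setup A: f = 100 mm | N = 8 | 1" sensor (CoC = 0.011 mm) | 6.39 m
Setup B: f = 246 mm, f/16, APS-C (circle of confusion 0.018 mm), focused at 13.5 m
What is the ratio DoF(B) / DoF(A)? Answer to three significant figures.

Setup A: H = 100²/(8×0.011) + 100 ≈ 113736.4 mm; DoF = Df − Dn = 6764.42 − 6054.85 ≈ 709.57 mm.
Setup B: H = 246²/(16×0.018) + 246 ≈ 210371.0 mm; DoF = Df − Dn = 14408.9 − 12699.0 ≈ 1709.9 mm.
Ratio = 1709.9 / 709.57 ≈ 2.41.

2.41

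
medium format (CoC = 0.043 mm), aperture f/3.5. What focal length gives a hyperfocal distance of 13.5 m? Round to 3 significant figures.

From H = f²/(N·c) + f, with f ≪ H: f ≈ √(H·N·c) = √(13500 × 3.5 × 0.043) = √2031.8 ≈ 45.07 mm.
Exact: f² + N·c·f − N·c·H = 0 ⇒ f = (−N·c + √((N·c)² + 4·N·c·H))/2 = (−0.1505 + √8127.0)/2 ≈ 45.000 mm ≈ 45.0 mm.

45.0 mm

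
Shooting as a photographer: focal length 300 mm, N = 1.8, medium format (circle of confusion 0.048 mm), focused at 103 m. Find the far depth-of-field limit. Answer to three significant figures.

Hyperfocal distance H = f²/(N·c) + f = 300²/(1.8 × 0.048) + 300 = 90000/0.0864 + 300 ≈ 1041966.7 mm ≈ 1042 m.
Far limit Df = s·(H − f)/(H − s) = 103000 × (1041966.7 − 300) / (1041966.7 − 103000) = 103000 × 1041666.7 / 938966.7 ≈ 114266 mm ≈ 114 m.

114 m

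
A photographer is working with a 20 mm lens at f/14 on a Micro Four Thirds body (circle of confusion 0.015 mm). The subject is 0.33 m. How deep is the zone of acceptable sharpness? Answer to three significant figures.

110 mm

Hyperfocal distance H = f²/(N·c) + f = 20²/(14 × 0.015) + 20 = 400/0.21 + 20 ≈ 1924.8 mm ≈ 1.925 m.
Near limit Dn = s·(H − f)/(H + s − 2f) = 330 × (1924.8 − 20) / (1924.8 + 330 − 2 × 20) = 330 × 1904.8 / 2214.8 ≈ 283.81 mm.
Far limit Df = s·(H − f)/(H − s) = 330 × (1924.8 − 20) / (1924.8 − 330) = 330 × 1904.8 / 1594.8 ≈ 394.15 mm.
Depth of field = Df − Dn = 394.15 − 283.81 ≈ 110.34 mm.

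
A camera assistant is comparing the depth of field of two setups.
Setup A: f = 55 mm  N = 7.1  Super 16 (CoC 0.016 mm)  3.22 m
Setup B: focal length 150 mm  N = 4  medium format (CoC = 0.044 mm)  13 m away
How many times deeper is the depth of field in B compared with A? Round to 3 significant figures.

3.40

Setup A: H = 55²/(7.1×0.016) + 55 ≈ 26683.5 mm; DoF = Df − Dn = 3654.35 − 2877.94 ≈ 776.41 mm.
Setup B: H = 150²/(4×0.044) + 150 ≈ 127990.9 mm; DoF = Df − Dn = 14452.7 − 11812.6 ≈ 2640.1 mm.
Ratio = 2640.1 / 776.41 ≈ 3.40.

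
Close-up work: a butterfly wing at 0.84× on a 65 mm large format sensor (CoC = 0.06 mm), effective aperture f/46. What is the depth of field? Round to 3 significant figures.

At magnification m, DoF ≈ 2·N_eff·c/m² = 2 × 46 × 0.06 / 0.84² = 5.52 / 0.7056 ≈ 7.82 mm.

7.82 mm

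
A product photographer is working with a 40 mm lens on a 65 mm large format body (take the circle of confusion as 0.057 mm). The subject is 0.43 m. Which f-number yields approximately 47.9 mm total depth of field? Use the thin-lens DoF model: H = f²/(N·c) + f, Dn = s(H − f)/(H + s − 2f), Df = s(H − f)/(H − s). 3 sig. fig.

Write h = H − f = f²/(N·c). The thin-lens limits are Dn = s·h/(h + (s−f)) and Df = s·h/(h − (s−f)), so DoF = Df − Dn = 2·s·(s−f)·h / (h² − (s−f)²).
That is a quadratic in h: DoF·h² − 2·s·(s−f)·h − DoF·(s−f)² = 0 ⇒ h = (s−f)·(s + √(s² + DoF²)) / DoF = 390 × (430 + √(430² + 47.9²)) / 47.9 = 390 × (430 + 432.660) / 47.9 ≈ 7023.7 mm.
Then N = f²/(c·h) = 40² / (0.057 × 7023.7) = 1600 / 400.35 ≈ 4.

f/4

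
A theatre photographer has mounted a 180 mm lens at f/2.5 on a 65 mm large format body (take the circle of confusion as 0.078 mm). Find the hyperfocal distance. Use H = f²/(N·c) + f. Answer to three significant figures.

Hyperfocal distance H = f²/(N·c) + f = 180²/(2.5 × 0.078) + 180 = 32400/0.195 + 180 ≈ 166333.8 mm ≈ 166 m.

166 m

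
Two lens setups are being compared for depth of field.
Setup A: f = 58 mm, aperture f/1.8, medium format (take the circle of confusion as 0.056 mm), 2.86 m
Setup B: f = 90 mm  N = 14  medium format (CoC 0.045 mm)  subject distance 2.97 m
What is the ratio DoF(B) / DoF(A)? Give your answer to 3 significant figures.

2.90

Setup A: H = 58²/(1.8×0.056) + 58 ≈ 33431.0 mm; DoF = Df − Dn = 3122.13 − 2638.47 ≈ 483.66 mm.
Setup B: H = 90²/(14×0.045) + 90 ≈ 12947.1 mm; DoF = Df − Dn = 3827.3 − 2426.5 ≈ 1400.8 mm.
Ratio = 1400.8 / 483.66 ≈ 2.90.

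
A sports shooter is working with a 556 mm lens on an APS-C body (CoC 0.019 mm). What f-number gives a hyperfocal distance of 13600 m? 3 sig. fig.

Rearrange H = f²/(N·c) + f for N: N = f² / ((H − f)·c).
N = 556² / ((13600000 − 556) × 0.019) = 309136 / 258389 ≈ 1.20.

f/1.20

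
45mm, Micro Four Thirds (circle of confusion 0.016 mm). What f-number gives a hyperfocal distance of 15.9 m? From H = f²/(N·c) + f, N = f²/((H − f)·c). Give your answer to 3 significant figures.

f/7.98

Rearrange H = f²/(N·c) + f for N: N = f² / ((H − f)·c).
N = 45² / ((15900 − 45) × 0.016) = 2025 / 253.7 ≈ 7.98.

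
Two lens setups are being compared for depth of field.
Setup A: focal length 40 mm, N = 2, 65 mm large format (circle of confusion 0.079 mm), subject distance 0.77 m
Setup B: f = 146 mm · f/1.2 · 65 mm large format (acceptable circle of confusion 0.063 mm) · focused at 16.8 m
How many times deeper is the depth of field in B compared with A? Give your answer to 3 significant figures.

Setup A: H = 40²/(2×0.079) + 40 ≈ 10166.6 mm; DoF = Df − Dn = 829.82 − 718.22 ≈ 111.60 mm.
Setup B: H = 146²/(1.2×0.063) + 146 ≈ 282103.7 mm; DoF = Df − Dn = 17854.6 − 15863.0 ≈ 1991.6 mm.
Ratio = 1991.6 / 111.60 ≈ 17.8.

17.8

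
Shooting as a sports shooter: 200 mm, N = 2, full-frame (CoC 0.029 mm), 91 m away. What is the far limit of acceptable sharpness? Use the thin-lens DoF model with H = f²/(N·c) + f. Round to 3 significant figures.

Hyperfocal distance H = f²/(N·c) + f = 200²/(2 × 0.029) + 200 = 40000/0.058 + 200 ≈ 689855.2 mm ≈ 689.9 m.
Far limit Df = s·(H − f)/(H − s) = 91000 × (689855.2 − 200) / (689855.2 − 91000) = 91000 × 689655.2 / 598855.2 ≈ 104798 mm ≈ 105 m.

105 m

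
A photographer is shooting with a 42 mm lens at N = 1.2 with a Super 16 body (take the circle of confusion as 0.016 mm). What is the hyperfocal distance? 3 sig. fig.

Hyperfocal distance H = f²/(N·c) + f = 42²/(1.2 × 0.016) + 42 = 1764/0.0192 + 42 ≈ 91917.0 mm ≈ 91.9 m.

91.9 m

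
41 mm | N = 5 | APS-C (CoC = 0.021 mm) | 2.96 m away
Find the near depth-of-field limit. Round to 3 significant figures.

2.50 m

Hyperfocal distance H = f²/(N·c) + f = 41²/(5 × 0.021) + 41 = 1681/0.105 + 41 ≈ 16050.5 mm ≈ 16.05 m.
Near limit Dn = s·(H − f)/(H + s − 2f) = 2960 × (16050.5 − 41) / (16050.5 + 2960 − 2 × 41) = 2960 × 16009.5 / 18928.5 ≈ 2503.5 mm ≈ 2.50 m.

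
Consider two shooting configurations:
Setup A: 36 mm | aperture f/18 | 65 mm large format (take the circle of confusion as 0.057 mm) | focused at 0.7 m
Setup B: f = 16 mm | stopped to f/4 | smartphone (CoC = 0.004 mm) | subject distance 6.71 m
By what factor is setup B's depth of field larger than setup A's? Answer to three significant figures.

Setup A: H = 36²/(18×0.057) + 36 ≈ 1299.2 mm; DoF = Df − Dn = 1475.8 − 458.8 ≈ 1017.0 mm.
Setup B: H = 16²/(4×0.004) + 16 ≈ 16016.0 mm; DoF = Df − Dn = 11536.6 − 4730.8 ≈ 6805.8 mm.
Ratio = 6805.8 / 1017.0 ≈ 6.69.

6.69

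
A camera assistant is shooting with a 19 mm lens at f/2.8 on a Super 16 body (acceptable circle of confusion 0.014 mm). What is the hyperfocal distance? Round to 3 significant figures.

9.23 m

Hyperfocal distance H = f²/(N·c) + f = 19²/(2.8 × 0.014) + 19 = 361/0.0392 + 19 ≈ 9228.2 mm ≈ 9.23 m.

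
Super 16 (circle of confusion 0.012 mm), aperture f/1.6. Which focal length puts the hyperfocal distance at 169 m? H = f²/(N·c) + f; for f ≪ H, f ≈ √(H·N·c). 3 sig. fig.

57.0 mm

From H = f²/(N·c) + f, with f ≪ H: f ≈ √(H·N·c) = √(169000 × 1.6 × 0.012) = √3244.8 ≈ 56.96 mm.
The +f correction barely moves this — solving exactly, f² + N·c·f − N·c·H = 0 ⇒ f = (−N·c + √((N·c)² + 4·N·c·H))/2 = (−0.0192 + √12979)/2 ≈ 56.954 mm, so f ≈ 57.0 mm.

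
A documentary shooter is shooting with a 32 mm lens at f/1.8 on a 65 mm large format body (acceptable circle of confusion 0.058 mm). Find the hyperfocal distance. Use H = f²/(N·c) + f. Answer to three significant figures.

Hyperfocal distance H = f²/(N·c) + f = 32²/(1.8 × 0.058) + 32 = 1024/0.1044 + 32 ≈ 9840.4 mm ≈ 9.84 m.

9.84 m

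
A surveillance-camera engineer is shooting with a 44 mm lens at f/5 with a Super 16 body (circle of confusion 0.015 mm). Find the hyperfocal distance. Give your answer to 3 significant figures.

Hyperfocal distance H = f²/(N·c) + f = 44²/(5 × 0.015) + 44 = 1936/0.075 + 44 ≈ 25857.3 mm ≈ 25.9 m.

25.9 m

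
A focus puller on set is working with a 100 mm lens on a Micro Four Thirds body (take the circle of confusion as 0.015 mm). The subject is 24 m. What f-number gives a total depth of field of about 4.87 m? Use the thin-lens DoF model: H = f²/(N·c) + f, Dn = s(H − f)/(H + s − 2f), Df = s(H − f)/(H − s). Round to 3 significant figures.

Write h = H − f = f²/(N·c). The thin-lens limits are Dn = s·h/(h + (s−f)) and Df = s·h/(h − (s−f)), so DoF = Df − Dn = 2·s·(s−f)·h / (h² − (s−f)²).
That is a quadratic in h: DoF·h² − 2·s·(s−f)·h − DoF·(s−f)² = 0 ⇒ h = (s−f)·(s + √(s² + DoF²)) / DoF = 23900 × (24000 + √(24000² + 4870²)) / 4870 = 23900 × (24000 + 24489.1) / 4870 ≈ 237965 mm.
Then N = f²/(c·h) = 100² / (0.015 × 237965) = 10000 / 3569.5 ≈ 2.80.

f/2.80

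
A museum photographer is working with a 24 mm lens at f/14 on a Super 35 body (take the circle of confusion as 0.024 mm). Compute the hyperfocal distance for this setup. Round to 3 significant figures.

Hyperfocal distance H = f²/(N·c) + f = 24²/(14 × 0.024) + 24 = 576/0.336 + 24 ≈ 1738.3 mm ≈ 1.74 m.

1.74 m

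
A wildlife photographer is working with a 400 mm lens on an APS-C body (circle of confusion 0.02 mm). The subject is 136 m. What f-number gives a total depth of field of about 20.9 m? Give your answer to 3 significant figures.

f/4.51

Write h = H − f = f²/(N·c). The thin-lens limits are Dn = s·h/(h + (s−f)) and Df = s·h/(h − (s−f)), so DoF = Df − Dn = 2·s·(s−f)·h / (h² − (s−f)²).
That is a quadratic in h: DoF·h² − 2·s·(s−f)·h − DoF·(s−f)² = 0 ⇒ h = (s−f)·(s + √(s² + DoF²)) / DoF = 135600 × (136000 + √(136000² + 20900²)) / 20900 = 135600 × (136000 + 137597) / 20900 ≈ 1775105 mm.
Then N = f²/(c·h) = 400² / (0.02 × 1775105) = 160000 / 35502 ≈ 4.51.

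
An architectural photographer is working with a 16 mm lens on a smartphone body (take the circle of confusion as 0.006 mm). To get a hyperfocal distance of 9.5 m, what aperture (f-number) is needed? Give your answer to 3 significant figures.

f/4.50

Rearrange H = f²/(N·c) + f for N: N = f² / ((H − f)·c).
N = 16² / ((9500 − 16) × 0.006) = 256 / 56.90 ≈ 4.50.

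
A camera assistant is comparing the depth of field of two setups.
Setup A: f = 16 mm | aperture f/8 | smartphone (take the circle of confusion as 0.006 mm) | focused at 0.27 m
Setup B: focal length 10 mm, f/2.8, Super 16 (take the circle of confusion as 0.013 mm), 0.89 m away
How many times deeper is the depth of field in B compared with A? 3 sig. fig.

24.6

Setup A: H = 16²/(8×0.006) + 16 ≈ 5349.3 mm; DoF = Df − Dn = 283.502 − 257.726 ≈ 25.776 mm.
Setup B: H = 10²/(2.8×0.013) + 10 ≈ 2757.3 mm; DoF = Df − Dn = 1309.44 − 674.08 ≈ 635.36 mm.
Ratio = 635.36 / 25.776 ≈ 24.6.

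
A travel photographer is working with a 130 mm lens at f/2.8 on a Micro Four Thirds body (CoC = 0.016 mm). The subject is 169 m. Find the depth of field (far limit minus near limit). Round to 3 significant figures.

Hyperfocal distance H = f²/(N·c) + f = 130²/(2.8 × 0.016) + 130 = 16900/0.0448 + 130 ≈ 377362.1 mm ≈ 377.4 m.
Near limit Dn = s·(H − f)/(H + s − 2f) = 169000 × (377362.1 − 130) / (377362.1 + 169000 − 2 × 130) = 169000 × 377232.1 / 546102.1 ≈ 116740 mm.
Far limit Df = s·(H − f)/(H − s) = 169000 × (377362.1 − 130) / (377362.1 − 169000) = 169000 × 377232.1 / 208362.1 ≈ 305968 mm.
Depth of field = Df − Dn = 305968 − 116740 ≈ 189228 mm ≈ 189 m.

189 m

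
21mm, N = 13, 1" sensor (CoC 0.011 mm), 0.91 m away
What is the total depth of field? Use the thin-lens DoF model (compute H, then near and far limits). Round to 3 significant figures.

0.572 m

Hyperfocal distance H = f²/(N·c) + f = 21²/(13 × 0.011) + 21 = 441/0.143 + 21 ≈ 3104.9 mm ≈ 3.105 m.
Near limit Dn = s·(H − f)/(H + s − 2f) = 910 × (3104.9 − 21) / (3104.9 + 910 − 2 × 21) = 910 × 3083.9 / 3972.9 ≈ 706.37 mm.
Far limit Df = s·(H − f)/(H − s) = 910 × (3104.9 − 21) / (3104.9 − 910) = 910 × 3083.9 / 2194.9 ≈ 1278.57 mm.
Depth of field = Df − Dn = 1278.57 − 706.37 ≈ 572.20 mm ≈ 0.572 m.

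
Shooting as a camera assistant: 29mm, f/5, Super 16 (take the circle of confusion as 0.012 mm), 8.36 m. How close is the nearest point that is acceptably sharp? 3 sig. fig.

Hyperfocal distance H = f²/(N·c) + f = 29²/(5 × 0.012) + 29 = 841/0.06 + 29 ≈ 14045.7 mm ≈ 14.05 m.
Near limit Dn = s·(H − f)/(H + s − 2f) = 8360 × (14045.7 − 29) / (14045.7 + 8360 − 2 × 29) = 8360 × 14016.7 / 22347.7 ≈ 5243.5 mm ≈ 5.24 m.

5.24 m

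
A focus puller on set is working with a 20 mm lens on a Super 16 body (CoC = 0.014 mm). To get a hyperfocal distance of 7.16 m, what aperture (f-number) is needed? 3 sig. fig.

Rearrange H = f²/(N·c) + f for N: N = f² / ((H − f)·c).
N = 20² / ((7160 − 20) × 0.014) = 400 / 99.96 ≈ 4.

f/4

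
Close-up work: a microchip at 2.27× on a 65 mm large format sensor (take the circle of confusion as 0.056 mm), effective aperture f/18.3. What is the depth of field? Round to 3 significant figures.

0.398 mm

At magnification m, DoF ≈ 2·N_eff·c/m² = 2 × 18.3 × 0.056 / 2.27² = 2.05 / 5.153 ≈ 0.398 mm.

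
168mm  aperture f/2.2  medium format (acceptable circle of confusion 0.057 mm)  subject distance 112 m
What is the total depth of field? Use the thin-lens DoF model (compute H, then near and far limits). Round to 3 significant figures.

148 m

Hyperfocal distance H = f²/(N·c) + f = 168²/(2.2 × 0.057) + 168 = 28224/0.1254 + 168 ≈ 225239.8 mm ≈ 225.2 m.
Near limit Dn = s·(H − f)/(H + s − 2f) = 112000 × (225239.8 − 168) / (225239.8 + 112000 − 2 × 168) = 112000 × 225071.8 / 336903.8 ≈ 74823 mm.
Far limit Df = s·(H − f)/(H − s) = 112000 × (225239.8 − 168) / (225239.8 − 112000) = 112000 × 225071.8 / 113239.8 ≈ 222608 mm.
Depth of field = Df − Dn = 222608 − 74823 ≈ 147785 mm ≈ 148 m.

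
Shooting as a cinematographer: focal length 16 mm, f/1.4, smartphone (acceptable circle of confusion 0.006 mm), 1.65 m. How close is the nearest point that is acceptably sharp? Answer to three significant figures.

Hyperfocal distance H = f²/(N·c) + f = 16²/(1.4 × 0.006) + 16 = 256/0.0084 + 16 ≈ 30492.2 mm ≈ 30.49 m.
Near limit Dn = s·(H − f)/(H + s − 2f) = 1650 × (30492.2 − 16) / (30492.2 + 1650 − 2 × 16) = 1650 × 30476.2 / 32110.2 ≈ 1566.0 mm ≈ 1.57 m.

1.57 m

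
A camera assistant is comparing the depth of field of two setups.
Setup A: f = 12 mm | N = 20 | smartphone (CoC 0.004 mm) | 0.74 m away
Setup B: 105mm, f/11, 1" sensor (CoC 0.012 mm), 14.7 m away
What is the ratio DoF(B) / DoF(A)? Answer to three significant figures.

7.40

Setup A: H = 12²/(20×0.004) + 12 ≈ 1812.0 mm; DoF = Df − Dn = 1242.54 − 526.90 ≈ 715.64 mm.
Setup B: H = 105²/(11×0.012) + 105 ≈ 83627.7 mm; DoF = Df − Dn = 17812.6 − 12513.4 ≈ 5299.2 mm.
Ratio = 5299.2 / 715.64 ≈ 7.40.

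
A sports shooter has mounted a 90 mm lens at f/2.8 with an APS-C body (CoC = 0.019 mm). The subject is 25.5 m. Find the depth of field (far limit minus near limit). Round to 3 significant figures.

Hyperfocal distance H = f²/(N·c) + f = 90²/(2.8 × 0.019) + 90 = 8100/0.0532 + 90 ≈ 152345.6 mm ≈ 152.3 m.
Near limit Dn = s·(H − f)/(H + s − 2f) = 25500 × (152345.6 − 90) / (152345.6 + 25500 − 2 × 90) = 25500 × 152255.6 / 177665.6 ≈ 21853.0 mm.
Far limit Df = s·(H − f)/(H − s) = 25500 × (152345.6 − 90) / (152345.6 − 25500) = 25500 × 152255.6 / 126845.6 ≈ 30608.2 mm.
Depth of field = Df − Dn = 30608.2 − 21853.0 ≈ 8755.2 mm ≈ 8.76 m.

8.76 m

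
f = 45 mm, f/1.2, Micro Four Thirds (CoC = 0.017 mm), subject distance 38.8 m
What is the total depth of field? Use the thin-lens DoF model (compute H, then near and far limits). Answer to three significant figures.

35.7 m

Hyperfocal distance H = f²/(N·c) + f = 45²/(1.2 × 0.017) + 45 = 2025/0.0204 + 45 ≈ 99309.7 mm ≈ 99.31 m.
Near limit Dn = s·(H − f)/(H + s − 2f) = 38800 × (99309.7 − 45) / (99309.7 + 38800 − 2 × 45) = 38800 × 99264.7 / 138019.7 ≈ 27905 mm.
Far limit Df = s·(H − f)/(H − s) = 38800 × (99309.7 − 45) / (99309.7 − 38800) = 38800 × 99264.7 / 60509.7 ≈ 63650 mm.
Depth of field = Df − Dn = 63650 − 27905 ≈ 35745 mm ≈ 35.7 m.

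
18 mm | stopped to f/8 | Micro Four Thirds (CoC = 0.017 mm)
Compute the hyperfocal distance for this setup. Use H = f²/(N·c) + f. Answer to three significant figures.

Hyperfocal distance H = f²/(N·c) + f = 18²/(8 × 0.017) + 18 = 324/0.136 + 18 ≈ 2400.4 mm ≈ 2.40 m.

2.40 m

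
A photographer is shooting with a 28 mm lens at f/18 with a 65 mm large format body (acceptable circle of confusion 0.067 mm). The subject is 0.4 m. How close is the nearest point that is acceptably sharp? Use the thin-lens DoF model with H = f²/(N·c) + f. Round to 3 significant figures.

254 mm

Hyperfocal distance H = f²/(N·c) + f = 28²/(18 × 0.067) + 28 = 784/1.206 + 28 ≈ 678.1 mm ≈ 0.678 m.
Near limit Dn = s·(H − f)/(H + s − 2f) = 400 × (678.1 − 28) / (678.1 + 400 − 2 × 28) = 400 × 650.1 / 1022.1 ≈ 254.41 mm.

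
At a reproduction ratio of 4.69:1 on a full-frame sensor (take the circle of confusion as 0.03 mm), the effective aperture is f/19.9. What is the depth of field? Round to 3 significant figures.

At magnification m, DoF ≈ 2·N_eff·c/m² = 2 × 19.9 × 0.03 / 4.69² = 1.194 / 22 ≈ 0.0543 mm.

0.0543 mm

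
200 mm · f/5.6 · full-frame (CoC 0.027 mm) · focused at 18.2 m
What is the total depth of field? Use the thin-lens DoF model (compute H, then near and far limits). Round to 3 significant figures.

Hyperfocal distance H = f²/(N·c) + f = 200²/(5.6 × 0.027) + 200 = 40000/0.1512 + 200 ≈ 264750.3 mm ≈ 264.8 m.
Near limit Dn = s·(H − f)/(H + s − 2f) = 18200 × (264750.3 − 200) / (264750.3 + 18200 − 2 × 200) = 18200 × 264550.3 / 282550.3 ≈ 17040.6 mm.
Far limit Df = s·(H − f)/(H − s) = 18200 × (264750.3 − 200) / (264750.3 − 18200) = 18200 × 264550.3 / 246550.3 ≈ 19528.7 mm.
Depth of field = Df − Dn = 19528.7 − 17040.6 ≈ 2488.1 mm ≈ 2.49 m.

2.49 m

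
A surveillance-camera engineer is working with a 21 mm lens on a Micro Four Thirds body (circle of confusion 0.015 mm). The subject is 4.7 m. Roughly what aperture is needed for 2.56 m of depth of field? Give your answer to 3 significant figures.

Write h = H − f = f²/(N·c). The thin-lens limits are Dn = s·h/(h + (s−f)) and Df = s·h/(h − (s−f)), so DoF = Df − Dn = 2·s·(s−f)·h / (h² − (s−f)²).
That is a quadratic in h: DoF·h² − 2·s·(s−f)·h − DoF·(s−f)² = 0 ⇒ h = (s−f)·(s + √(s² + DoF²)) / DoF = 4679 × (4700 + √(4700² + 2560²)) / 2560 = 4679 × (4700 + 5351.97) / 2560 ≈ 18372 mm.
Then N = f²/(c·h) = 21² / (0.015 × 18372) = 441 / 275.59 ≈ 1.60.

f/1.60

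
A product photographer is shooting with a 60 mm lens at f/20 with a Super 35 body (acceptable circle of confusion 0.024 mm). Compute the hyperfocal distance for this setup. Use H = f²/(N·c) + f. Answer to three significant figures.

Hyperfocal distance H = f²/(N·c) + f = 60²/(20 × 0.024) + 60 = 3600/0.48 + 60 ≈ 7560.0 mm ≈ 7.56 m.

7.56 m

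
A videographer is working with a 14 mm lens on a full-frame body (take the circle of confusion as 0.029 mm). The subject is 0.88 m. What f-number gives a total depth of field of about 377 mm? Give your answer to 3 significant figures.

f/1.60

Write h = H − f = f²/(N·c). The thin-lens limits are Dn = s·h/(h + (s−f)) and Df = s·h/(h − (s−f)), so DoF = Df − Dn = 2·s·(s−f)·h / (h² − (s−f)²).
That is a quadratic in h: DoF·h² − 2·s·(s−f)·h − DoF·(s−f)² = 0 ⇒ h = (s−f)·(s + √(s² + DoF²)) / DoF = 866 × (880 + √(880² + 377²)) / 377 = 866 × (880 + 957.355) / 377 ≈ 4220.6 mm.
Then N = f²/(c·h) = 14² / (0.029 × 4220.6) = 196 / 122.40 ≈ 1.60.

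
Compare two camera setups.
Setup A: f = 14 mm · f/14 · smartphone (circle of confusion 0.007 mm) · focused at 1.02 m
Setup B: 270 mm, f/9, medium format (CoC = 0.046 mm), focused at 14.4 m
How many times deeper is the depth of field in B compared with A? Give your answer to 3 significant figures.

Setup A: H = 14²/(14×0.007) + 14 ≈ 2014.0 mm; DoF = Df − Dn = 2052.3 − 678.6 ≈ 1373.7 mm.
Setup B: H = 270²/(9×0.046) + 270 ≈ 176357.0 mm; DoF = Df − Dn = 15656.3 − 13330.3 ≈ 2326.0 mm.
Ratio = 2326.0 / 1373.7 ≈ 1.69.

1.69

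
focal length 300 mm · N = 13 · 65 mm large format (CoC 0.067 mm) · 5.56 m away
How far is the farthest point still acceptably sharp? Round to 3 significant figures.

5.86 m

Hyperfocal distance H = f²/(N·c) + f = 300²/(13 × 0.067) + 300 = 90000/0.871 + 300 ≈ 103629.5 mm ≈ 103.6 m.
Far limit Df = s·(H − f)/(H − s) = 5560 × (103629.5 − 300) / (103629.5 − 5560) = 5560 × 103329.5 / 98069.5 ≈ 5858.2 mm ≈ 5.86 m.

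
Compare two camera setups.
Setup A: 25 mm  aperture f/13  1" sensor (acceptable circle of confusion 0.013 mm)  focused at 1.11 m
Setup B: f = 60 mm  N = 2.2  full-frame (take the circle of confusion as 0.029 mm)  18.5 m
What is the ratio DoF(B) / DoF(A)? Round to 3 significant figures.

Setup A: H = 25²/(13×0.013) + 25 ≈ 3723.2 mm; DoF = Df − Dn = 1570.87 − 858.21 ≈ 712.66 mm.
Setup B: H = 60²/(2.2×0.029) + 60 ≈ 56486.3 mm; DoF = Df − Dn = 27481 − 13943 ≈ 13538 mm.
Ratio = 13538 / 712.66 ≈ 19.0.

19.0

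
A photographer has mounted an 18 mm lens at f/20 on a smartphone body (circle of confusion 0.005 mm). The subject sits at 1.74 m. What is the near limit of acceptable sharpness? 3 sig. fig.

Hyperfocal distance H = f²/(N·c) + f = 18²/(20 × 0.005) + 18 = 324/0.1 + 18 ≈ 3258.0 mm ≈ 3.258 m.
Near limit Dn = s·(H − f)/(H + s − 2f) = 1740 × (3258.0 − 18) / (3258.0 + 1740 − 2 × 18) = 1740 × 3240.0 / 4962.0 ≈ 1136.2 mm ≈ 1.14 m.

1.14 m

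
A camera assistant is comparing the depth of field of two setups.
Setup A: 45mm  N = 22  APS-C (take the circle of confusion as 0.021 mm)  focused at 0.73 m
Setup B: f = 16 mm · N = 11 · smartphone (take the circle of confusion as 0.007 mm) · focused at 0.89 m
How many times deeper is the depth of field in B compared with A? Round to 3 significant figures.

Setup A: H = 45²/(22×0.021) + 45 ≈ 4428.1 mm; DoF = Df − Dn = 865.22 − 631.33 ≈ 233.89 mm.
Setup B: H = 16²/(11×0.007) + 16 ≈ 3340.7 mm; DoF = Df − Dn = 1207.41 − 704.74 ≈ 502.67 mm.
Ratio = 502.67 / 233.89 ≈ 2.15.

2.15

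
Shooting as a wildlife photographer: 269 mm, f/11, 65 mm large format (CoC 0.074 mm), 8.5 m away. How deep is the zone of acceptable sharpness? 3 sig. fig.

Hyperfocal distance H = f²/(N·c) + f = 269²/(11 × 0.074) + 269 = 72361/0.814 + 269 ≈ 89164.6 mm ≈ 89.16 m.
Near limit Dn = s·(H − f)/(H + s − 2f) = 8500 × (89164.6 − 269) / (89164.6 + 8500 − 2 × 269) = 8500 × 88895.6 / 97126.6 ≈ 7779.7 mm.
Far limit Df = s·(H − f)/(H − s) = 8500 × (89164.6 − 269) / (89164.6 − 8500) = 8500 × 88895.6 / 80664.6 ≈ 9367.3 mm.
Depth of field = Df − Dn = 9367.3 − 7779.7 ≈ 1587.6 mm ≈ 1.59 m.

1.59 m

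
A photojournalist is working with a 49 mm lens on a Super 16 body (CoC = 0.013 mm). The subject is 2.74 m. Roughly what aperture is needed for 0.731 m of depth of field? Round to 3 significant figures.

f/9

Write h = H − f = f²/(N·c). The thin-lens limits are Dn = s·h/(h + (s−f)) and Df = s·h/(h − (s−f)), so DoF = Df − Dn = 2·s·(s−f)·h / (h² − (s−f)²).
That is a quadratic in h: DoF·h² − 2·s·(s−f)·h − DoF·(s−f)² = 0 ⇒ h = (s−f)·(s + √(s² + DoF²)) / DoF = 2691 × (2740 + √(2740² + 731²)) / 731 = 2691 × (2740 + 2835.84) / 731 ≈ 20526 mm.
Then N = f²/(c·h) = 49² / (0.013 × 20526) = 2401 / 266.84 ≈ 9.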